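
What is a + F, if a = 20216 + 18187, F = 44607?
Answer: 83010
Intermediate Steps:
a = 38403
a + F = 38403 + 44607 = 83010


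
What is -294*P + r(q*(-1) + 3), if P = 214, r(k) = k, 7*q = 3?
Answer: -440394/7 ≈ -62913.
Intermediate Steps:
q = 3/7 (q = (1/7)*3 = 3/7 ≈ 0.42857)
-294*P + r(q*(-1) + 3) = -294*214 + ((3/7)*(-1) + 3) = -62916 + (-3/7 + 3) = -62916 + 18/7 = -440394/7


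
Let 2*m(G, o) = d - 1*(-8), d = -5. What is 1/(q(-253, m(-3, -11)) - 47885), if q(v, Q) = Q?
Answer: -2/95767 ≈ -2.0884e-5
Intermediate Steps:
m(G, o) = 3/2 (m(G, o) = (-5 - 1*(-8))/2 = (-5 + 8)/2 = (1/2)*3 = 3/2)
1/(q(-253, m(-3, -11)) - 47885) = 1/(3/2 - 47885) = 1/(-95767/2) = -2/95767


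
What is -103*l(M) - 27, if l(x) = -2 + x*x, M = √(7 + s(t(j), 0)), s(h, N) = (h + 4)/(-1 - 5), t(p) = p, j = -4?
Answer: -542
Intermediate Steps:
s(h, N) = -⅔ - h/6 (s(h, N) = (4 + h)/(-6) = (4 + h)*(-⅙) = -⅔ - h/6)
M = √7 (M = √(7 + (-⅔ - ⅙*(-4))) = √(7 + (-⅔ + ⅔)) = √(7 + 0) = √7 ≈ 2.6458)
l(x) = -2 + x²
-103*l(M) - 27 = -103*(-2 + (√7)²) - 27 = -103*(-2 + 7) - 27 = -103*5 - 27 = -515 - 27 = -542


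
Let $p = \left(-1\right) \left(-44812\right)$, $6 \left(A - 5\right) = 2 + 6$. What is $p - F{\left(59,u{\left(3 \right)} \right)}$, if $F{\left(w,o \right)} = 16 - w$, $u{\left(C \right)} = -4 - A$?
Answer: $44855$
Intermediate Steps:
$A = \frac{19}{3}$ ($A = 5 + \frac{2 + 6}{6} = 5 + \frac{1}{6} \cdot 8 = 5 + \frac{4}{3} = \frac{19}{3} \approx 6.3333$)
$p = 44812$
$u{\left(C \right)} = - \frac{31}{3}$ ($u{\left(C \right)} = -4 - \frac{19}{3} = - \frac{31}{3}$)
$p - F{\left(59,u{\left(3 \right)} \right)} = 44812 - \left(16 - 59\right) = 44812 - -43 = 44812 + 43 = 44855$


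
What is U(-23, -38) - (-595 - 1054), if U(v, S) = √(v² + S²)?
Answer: 1649 + √1973 ≈ 1693.4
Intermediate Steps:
U(v, S) = √(S² + v²)
U(-23, -38) - (-595 - 1054) = √((-38)² + (-23)²) - (-595 - 1054) = √(1444 + 529) - 1*(-1649) = √1973 + 1649 = 1649 + √1973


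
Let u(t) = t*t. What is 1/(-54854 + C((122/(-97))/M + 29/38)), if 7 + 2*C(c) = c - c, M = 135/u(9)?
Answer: -2/109715 ≈ -1.8229e-5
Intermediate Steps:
u(t) = t²
M = 5/3 (M = 135/(9²) = 135/81 = 135*(1/81) = 5/3 ≈ 1.6667)
C(c) = -7/2 (C(c) = -7/2 + (c - c)/2 = -7/2 + (½)*0 = -7/2 + 0 = -7/2)
1/(-54854 + C((122/(-97))/M + 29/38)) = 1/(-54854 - 7/2) = 1/(-109715/2) = -2/109715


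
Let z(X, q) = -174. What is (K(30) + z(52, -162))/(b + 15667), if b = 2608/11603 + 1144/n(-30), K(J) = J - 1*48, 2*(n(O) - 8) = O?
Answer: -15594432/1259233831 ≈ -0.012384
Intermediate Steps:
n(O) = 8 + O/2
K(J) = -48 + J (K(J) = J - 48 = -48 + J)
b = -13255576/81221 (b = 2608/11603 + 1144/(8 + (½)*(-30)) = 2608*(1/11603) + 1144/(8 - 15) = 2608/11603 + 1144/(-7) = 2608/11603 + 1144*(-⅐) = 2608/11603 - 1144/7 = -13255576/81221 ≈ -163.20)
(K(30) + z(52, -162))/(b + 15667) = ((-48 + 30) - 174)/(-13255576/81221 + 15667) = (-18 - 174)/(1259233831/81221) = -192*81221/1259233831 = -15594432/1259233831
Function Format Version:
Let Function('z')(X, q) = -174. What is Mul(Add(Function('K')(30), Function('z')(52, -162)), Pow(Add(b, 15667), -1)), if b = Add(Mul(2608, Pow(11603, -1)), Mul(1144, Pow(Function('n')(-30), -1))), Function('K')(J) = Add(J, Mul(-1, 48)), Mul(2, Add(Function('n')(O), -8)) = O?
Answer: Rational(-15594432, 1259233831) ≈ -0.012384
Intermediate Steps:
Function('n')(O) = Add(8, Mul(Rational(1, 2), O))
Function('K')(J) = Add(-48, J) (Function('K')(J) = Add(J, -48) = Add(-48, J))
b = Rational(-13255576, 81221) (b = Add(Mul(2608, Pow(11603, -1)), Mul(1144, Pow(Add(8, Mul(Rational(1, 2), -30)), -1))) = Add(Mul(2608, Rational(1, 11603)), Mul(1144, Pow(Add(8, -15), -1))) = Add(Rational(2608, 11603), Mul(1144, Pow(-7, -1))) = Add(Rational(2608, 11603), Mul(1144, Rational(-1, 7))) = Add(Rational(2608, 11603), Rational(-1144, 7)) = Rational(-13255576, 81221) ≈ -163.20)
Mul(Add(Function('K')(30), Function('z')(52, -162)), Pow(Add(b, 15667), -1)) = Mul(Add(Add(-48, 30), -174), Pow(Add(Rational(-13255576, 81221), 15667), -1)) = Mul(Add(-18, -174), Pow(Rational(1259233831, 81221), -1)) = Mul(-192, Rational(81221, 1259233831)) = Rational(-15594432, 1259233831)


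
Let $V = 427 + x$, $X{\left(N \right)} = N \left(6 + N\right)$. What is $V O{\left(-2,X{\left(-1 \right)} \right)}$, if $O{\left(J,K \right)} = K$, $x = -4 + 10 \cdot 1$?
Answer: $-2165$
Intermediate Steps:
$x = 6$ ($x = -4 + 10 = 6$)
$V = 433$ ($V = 427 + 6 = 433$)
$V O{\left(-2,X{\left(-1 \right)} \right)} = 433 \left(- (6 - 1)\right) = 433 \left(\left(-1\right) 5\right) = 433 \left(-5\right) = -2165$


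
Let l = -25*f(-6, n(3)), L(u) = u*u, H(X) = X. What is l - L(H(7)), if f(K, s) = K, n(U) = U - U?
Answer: 101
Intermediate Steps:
n(U) = 0
L(u) = u²
l = 150 (l = -25*(-6) = 150)
l - L(H(7)) = 150 - 1*7² = 150 - 1*49 = 150 - 49 = 101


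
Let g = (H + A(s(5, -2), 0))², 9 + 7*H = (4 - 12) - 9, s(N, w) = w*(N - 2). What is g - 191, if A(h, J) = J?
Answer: -8683/49 ≈ -177.20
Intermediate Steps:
s(N, w) = w*(-2 + N)
H = -26/7 (H = -9/7 + ((4 - 12) - 9)/7 = -9/7 + (-8 - 9)/7 = -9/7 + (⅐)*(-17) = -9/7 - 17/7 = -26/7 ≈ -3.7143)
g = 676/49 (g = (-26/7 + 0)² = (-26/7)² = 676/49 ≈ 13.796)
g - 191 = 676/49 - 191 = -8683/49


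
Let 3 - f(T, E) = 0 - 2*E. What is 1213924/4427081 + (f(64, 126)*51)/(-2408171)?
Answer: 2865762384599/10661168078851 ≈ 0.26880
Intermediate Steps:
f(T, E) = 3 + 2*E (f(T, E) = 3 - (0 - 2*E) = 3 - (-2)*E = 3 + 2*E)
1213924/4427081 + (f(64, 126)*51)/(-2408171) = 1213924/4427081 + ((3 + 2*126)*51)/(-2408171) = 1213924*(1/4427081) + ((3 + 252)*51)*(-1/2408171) = 1213924/4427081 + (255*51)*(-1/2408171) = 1213924/4427081 + 13005*(-1/2408171) = 1213924/4427081 - 13005/2408171 = 2865762384599/10661168078851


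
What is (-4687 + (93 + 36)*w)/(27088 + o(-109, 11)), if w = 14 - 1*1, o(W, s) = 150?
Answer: -1505/13619 ≈ -0.11051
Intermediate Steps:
w = 13 (w = 14 - 1 = 13)
(-4687 + (93 + 36)*w)/(27088 + o(-109, 11)) = (-4687 + (93 + 36)*13)/(27088 + 150) = (-4687 + 129*13)/27238 = (-4687 + 1677)*(1/27238) = -3010*1/27238 = -1505/13619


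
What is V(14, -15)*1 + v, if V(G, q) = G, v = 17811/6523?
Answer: 109133/6523 ≈ 16.730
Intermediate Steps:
v = 17811/6523 (v = 17811*(1/6523) = 17811/6523 ≈ 2.7305)
V(14, -15)*1 + v = 14*1 + 17811/6523 = 14 + 17811/6523 = 109133/6523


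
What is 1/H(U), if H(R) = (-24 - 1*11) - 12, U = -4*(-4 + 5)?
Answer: -1/47 ≈ -0.021277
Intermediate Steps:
U = -4 (U = -4*1 = -4)
H(R) = -47 (H(R) = (-24 - 11) - 12 = -35 - 12 = -47)
1/H(U) = 1/(-47) = -1/47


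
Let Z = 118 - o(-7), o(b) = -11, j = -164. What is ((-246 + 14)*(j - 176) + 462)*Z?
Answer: 10235118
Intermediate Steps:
Z = 129 (Z = 118 - 1*(-11) = 118 + 11 = 129)
((-246 + 14)*(j - 176) + 462)*Z = ((-246 + 14)*(-164 - 176) + 462)*129 = (-232*(-340) + 462)*129 = (78880 + 462)*129 = 79342*129 = 10235118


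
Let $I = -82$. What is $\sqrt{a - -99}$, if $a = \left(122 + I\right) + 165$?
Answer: $4 \sqrt{19} \approx 17.436$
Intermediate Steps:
$a = 205$ ($a = \left(122 - 82\right) + 165 = 40 + 165 = 205$)
$\sqrt{a - -99} = \sqrt{205 - -99} = \sqrt{205 + \left(-134 + 233\right)} = \sqrt{205 + 99} = \sqrt{304} = 4 \sqrt{19}$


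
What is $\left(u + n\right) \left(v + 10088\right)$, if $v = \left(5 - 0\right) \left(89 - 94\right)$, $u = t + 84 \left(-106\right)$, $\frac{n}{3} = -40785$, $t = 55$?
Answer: $-1320305852$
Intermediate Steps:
$n = -122355$ ($n = 3 \left(-40785\right) = -122355$)
$u = -8849$ ($u = 55 + 84 \left(-106\right) = 55 - 8904 = -8849$)
$v = -25$ ($v = \left(5 + 0\right) \left(-5\right) = 5 \left(-5\right) = -25$)
$\left(u + n\right) \left(v + 10088\right) = \left(-8849 - 122355\right) \left(-25 + 10088\right) = \left(-131204\right) 10063 = -1320305852$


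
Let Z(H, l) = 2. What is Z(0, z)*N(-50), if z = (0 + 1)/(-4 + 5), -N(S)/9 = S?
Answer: 900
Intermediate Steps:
N(S) = -9*S
z = 1 (z = 1/1 = 1*1 = 1)
Z(0, z)*N(-50) = 2*(-9*(-50)) = 2*450 = 900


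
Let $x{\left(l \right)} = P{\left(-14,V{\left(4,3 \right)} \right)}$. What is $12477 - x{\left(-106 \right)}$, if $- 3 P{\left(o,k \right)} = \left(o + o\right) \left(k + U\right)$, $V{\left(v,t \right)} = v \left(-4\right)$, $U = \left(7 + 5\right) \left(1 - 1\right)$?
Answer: $\frac{37879}{3} \approx 12626.0$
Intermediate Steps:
$U = 0$ ($U = 12 \cdot 0 = 0$)
$V{\left(v,t \right)} = - 4 v$
$P{\left(o,k \right)} = - \frac{2 k o}{3}$ ($P{\left(o,k \right)} = - \frac{\left(o + o\right) \left(k + 0\right)}{3} = - \frac{2 o k}{3} = - \frac{2 k o}{3}$)
$x{\left(l \right)} = - \frac{448}{3}$ ($x{\left(l \right)} = \left(- \frac{2}{3}\right) \left(\left(-4\right) 4\right) \left(-14\right) = \left(- \frac{2}{3}\right) \left(-16\right) \left(-14\right) = - \frac{448}{3}$)
$12477 - x{\left(-106 \right)} = 12477 - - \frac{448}{3} = 12477 + \frac{448}{3} = \frac{37879}{3}$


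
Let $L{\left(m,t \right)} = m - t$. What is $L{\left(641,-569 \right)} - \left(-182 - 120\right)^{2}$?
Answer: $-89994$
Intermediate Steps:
$L{\left(641,-569 \right)} - \left(-182 - 120\right)^{2} = \left(641 - -569\right) - \left(-182 - 120\right)^{2} = \left(641 + 569\right) - \left(-302\right)^{2} = 1210 - 91204 = -89994$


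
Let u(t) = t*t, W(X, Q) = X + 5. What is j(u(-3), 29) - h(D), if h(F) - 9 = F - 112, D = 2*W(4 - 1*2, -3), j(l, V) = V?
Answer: 118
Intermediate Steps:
W(X, Q) = 5 + X
u(t) = t²
D = 14 (D = 2*(5 + (4 - 1*2)) = 2*(5 + (4 - 2)) = 2*(5 + 2) = 2*7 = 14)
h(F) = -103 + F (h(F) = 9 + (F - 112) = 9 + (-112 + F) = -103 + F)
j(u(-3), 29) - h(D) = 29 - (-103 + 14) = 29 - 1*(-89) = 29 + 89 = 118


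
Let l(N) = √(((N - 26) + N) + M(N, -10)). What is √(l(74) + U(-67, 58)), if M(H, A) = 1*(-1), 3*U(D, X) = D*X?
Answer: I*√11559/3 ≈ 35.838*I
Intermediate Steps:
U(D, X) = D*X/3 (U(D, X) = (D*X)/3 = D*X/3)
M(H, A) = -1
l(N) = √(-27 + 2*N) (l(N) = √(((N - 26) + N) - 1) = √(((-26 + N) + N) - 1) = √((-26 + 2*N) - 1) = √(-27 + 2*N))
√(l(74) + U(-67, 58)) = √(√(-27 + 2*74) + (⅓)*(-67)*58) = √(√(-27 + 148) - 3886/3) = √(√121 - 3886/3) = √(11 - 3886/3) = √(-3853/3) = I*√11559/3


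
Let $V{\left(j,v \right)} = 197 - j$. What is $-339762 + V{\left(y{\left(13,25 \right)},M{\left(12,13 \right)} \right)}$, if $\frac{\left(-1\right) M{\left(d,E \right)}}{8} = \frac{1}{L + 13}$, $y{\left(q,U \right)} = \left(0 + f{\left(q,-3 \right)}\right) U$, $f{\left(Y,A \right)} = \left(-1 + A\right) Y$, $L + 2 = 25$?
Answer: $-338265$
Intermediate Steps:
$L = 23$ ($L = -2 + 25 = 23$)
$f{\left(Y,A \right)} = Y \left(-1 + A\right)$
$y{\left(q,U \right)} = - 4 U q$ ($y{\left(q,U \right)} = \left(0 + q \left(-1 - 3\right)\right) U = \left(0 + q \left(-4\right)\right) U = \left(0 - 4 q\right) U = - 4 q U = - 4 U q$)
$M{\left(d,E \right)} = - \frac{2}{9}$ ($M{\left(d,E \right)} = - \frac{8}{23 + 13} = - \frac{8}{36} = \left(-8\right) \frac{1}{36} = - \frac{2}{9}$)
$-339762 + V{\left(y{\left(13,25 \right)},M{\left(12,13 \right)} \right)} = -339762 - \left(-197 - 100 \cdot 13\right) = -339762 + \left(197 - -1300\right) = -339762 + \left(197 + 1300\right) = -339762 + 1497 = -338265$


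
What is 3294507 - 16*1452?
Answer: 3271275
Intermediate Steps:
3294507 - 16*1452 = 3294507 - 23232 = 3271275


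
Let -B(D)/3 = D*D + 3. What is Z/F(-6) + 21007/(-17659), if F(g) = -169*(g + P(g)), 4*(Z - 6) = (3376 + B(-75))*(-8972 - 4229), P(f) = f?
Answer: 787191785801/35812452 ≈ 21981.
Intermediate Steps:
B(D) = -9 - 3*D² (B(D) = -3*(D*D + 3) = -3*(D² + 3) = -3*(3 + D²) = -9 - 3*D²)
Z = 44579783 (Z = 6 + ((3376 + (-9 - 3*(-75)²))*(-8972 - 4229))/4 = 6 + ((3376 + (-9 - 3*5625))*(-13201))/4 = 6 + ((3376 + (-9 - 16875))*(-13201))/4 = 6 + ((3376 - 16884)*(-13201))/4 = 6 + (-13508*(-13201))/4 = 6 + (¼)*178319108 = 6 + 44579777 = 44579783)
F(g) = -338*g (F(g) = -169*(g + g) = -338*g)
Z/F(-6) + 21007/(-17659) = 44579783/((-338*(-6))) + 21007/(-17659) = 44579783/2028 + 21007*(-1/17659) = 44579783*(1/2028) - 21007/17659 = 44579783/2028 - 21007/17659 = 787191785801/35812452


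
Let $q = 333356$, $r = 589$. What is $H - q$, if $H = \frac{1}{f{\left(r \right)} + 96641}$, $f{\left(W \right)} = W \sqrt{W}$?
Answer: $- \frac{3045255867222031}{9135146412} - \frac{589 \sqrt{589}}{9135146412} \approx -3.3336 \cdot 10^{5}$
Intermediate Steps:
$f{\left(W \right)} = W^{\frac{3}{2}}$
$H = \frac{1}{96641 + 589 \sqrt{589}}$ ($H = \frac{1}{589^{\frac{3}{2}} + 96641} = \frac{1}{589 \sqrt{589} + 96641} = \frac{1}{96641 + 589 \sqrt{589}} \approx 9.0142 \cdot 10^{-6}$)
$H - q = \left(\frac{96641}{9135146412} - \frac{589 \sqrt{589}}{9135146412}\right) - 333356 = - \frac{3045255867222031}{9135146412} - \frac{589 \sqrt{589}}{9135146412}$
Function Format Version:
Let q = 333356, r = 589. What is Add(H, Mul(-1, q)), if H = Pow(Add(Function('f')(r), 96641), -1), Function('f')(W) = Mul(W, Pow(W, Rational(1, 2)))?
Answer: Add(Rational(-3045255867222031, 9135146412), Mul(Rational(-589, 9135146412), Pow(589, Rational(1, 2)))) ≈ -3.3336e+5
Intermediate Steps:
Function('f')(W) = Pow(W, Rational(3, 2))
H = Pow(Add(96641, Mul(589, Pow(589, Rational(1, 2)))), -1) (H = Pow(Add(Pow(589, Rational(3, 2)), 96641), -1) = Pow(Add(Mul(589, Pow(589, Rational(1, 2))), 96641), -1) = Pow(Add(96641, Mul(589, Pow(589, Rational(1, 2)))), -1) ≈ 9.0142e-6)
Add(H, Mul(-1, q)) = Add(Add(Rational(96641, 9135146412), Mul(Rational(-589, 9135146412), Pow(589, Rational(1, 2)))), Mul(-1, 333356)) = Add(Add(Rational(96641, 9135146412), Mul(Rational(-589, 9135146412), Pow(589, Rational(1, 2)))), -333356) = Add(Rational(-3045255867222031, 9135146412), Mul(Rational(-589, 9135146412), Pow(589, Rational(1, 2))))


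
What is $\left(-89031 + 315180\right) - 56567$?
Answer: $169582$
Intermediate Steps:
$\left(-89031 + 315180\right) - 56567 = 226149 - 56567 = 169582$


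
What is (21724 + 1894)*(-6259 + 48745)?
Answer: 1003434348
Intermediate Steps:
(21724 + 1894)*(-6259 + 48745) = 23618*42486 = 1003434348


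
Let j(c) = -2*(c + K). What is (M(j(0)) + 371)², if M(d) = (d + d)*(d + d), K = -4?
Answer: 393129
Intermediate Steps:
j(c) = 8 - 2*c (j(c) = -2*(c - 4) = -2*(-4 + c) = 8 - 2*c)
M(d) = 4*d² (M(d) = (2*d)*(2*d) = 4*d²)
(M(j(0)) + 371)² = (4*(8 - 2*0)² + 371)² = (4*(8 + 0)² + 371)² = (4*8² + 371)² = (4*64 + 371)² = (256 + 371)² = 627² = 393129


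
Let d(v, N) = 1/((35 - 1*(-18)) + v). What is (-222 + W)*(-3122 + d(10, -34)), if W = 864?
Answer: -42090590/21 ≈ -2.0043e+6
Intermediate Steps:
d(v, N) = 1/(53 + v) (d(v, N) = 1/((35 + 18) + v) = 1/(53 + v))
(-222 + W)*(-3122 + d(10, -34)) = (-222 + 864)*(-3122 + 1/(53 + 10)) = 642*(-3122 + 1/63) = 642*(-196685/63) = -42090590/21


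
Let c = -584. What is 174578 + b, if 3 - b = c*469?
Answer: 448477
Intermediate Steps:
b = 273899 (b = 3 - (-584)*469 = 3 - 1*(-273896) = 3 + 273896 = 273899)
174578 + b = 174578 + 273899 = 448477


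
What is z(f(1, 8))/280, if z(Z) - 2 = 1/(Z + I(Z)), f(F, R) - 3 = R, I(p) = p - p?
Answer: 23/3080 ≈ 0.0074675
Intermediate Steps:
I(p) = 0
f(F, R) = 3 + R
z(Z) = 2 + 1/Z (z(Z) = 2 + 1/(Z + 0) = 2 + 1/Z)
z(f(1, 8))/280 = (2 + 1/(3 + 8))/280 = (2 + 1/11)*(1/280) = (23/11)*(1/280) = 23/3080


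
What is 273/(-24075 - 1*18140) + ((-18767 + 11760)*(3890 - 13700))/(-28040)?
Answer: -290181060897/118370860 ≈ -2451.5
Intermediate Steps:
273/(-24075 - 1*18140) + ((-18767 + 11760)*(3890 - 13700))/(-28040) = 273/(-24075 - 18140) - 7007*(-9810)*(-1/28040) = 273/(-42215) + 68738670*(-1/28040) = 273*(-1/42215) - 6873867/2804 = -273/42215 - 6873867/2804 = -290181060897/118370860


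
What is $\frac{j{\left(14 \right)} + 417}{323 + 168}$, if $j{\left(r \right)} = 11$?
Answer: $\frac{428}{491} \approx 0.87169$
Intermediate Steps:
$\frac{j{\left(14 \right)} + 417}{323 + 168} = \frac{11 + 417}{323 + 168} = \frac{428}{491}$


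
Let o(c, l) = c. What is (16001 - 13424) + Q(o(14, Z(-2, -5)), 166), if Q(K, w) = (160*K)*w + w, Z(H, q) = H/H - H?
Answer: 374583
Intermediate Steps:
Z(H, q) = 1 - H
Q(K, w) = w + 160*K*w (Q(K, w) = 160*K*w + w = w + 160*K*w)
(16001 - 13424) + Q(o(14, Z(-2, -5)), 166) = (16001 - 13424) + 166*(1 + 160*14) = 2577 + 166*(1 + 2240) = 2577 + 166*2241 = 2577 + 372006 = 374583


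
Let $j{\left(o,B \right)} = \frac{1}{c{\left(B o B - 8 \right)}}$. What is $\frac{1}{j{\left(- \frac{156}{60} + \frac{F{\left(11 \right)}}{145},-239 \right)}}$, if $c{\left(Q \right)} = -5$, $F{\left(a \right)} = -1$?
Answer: $-5$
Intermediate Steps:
$j{\left(o,B \right)} = - \frac{1}{5}$ ($j{\left(o,B \right)} = \frac{1}{-5} = - \frac{1}{5}$)
$\frac{1}{j{\left(- \frac{156}{60} + \frac{F{\left(11 \right)}}{145},-239 \right)}} = \frac{1}{- \frac{1}{5}} = -5$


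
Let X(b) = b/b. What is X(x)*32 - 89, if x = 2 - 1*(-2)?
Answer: -57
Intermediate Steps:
x = 4 (x = 2 + 2 = 4)
X(b) = 1
X(x)*32 - 89 = 1*32 - 89 = 32 - 89 = -57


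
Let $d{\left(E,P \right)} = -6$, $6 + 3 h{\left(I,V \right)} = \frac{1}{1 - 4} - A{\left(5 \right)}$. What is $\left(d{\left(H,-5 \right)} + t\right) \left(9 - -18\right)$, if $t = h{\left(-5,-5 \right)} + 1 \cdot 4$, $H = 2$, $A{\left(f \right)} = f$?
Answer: $-156$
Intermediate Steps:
$h{\left(I,V \right)} = - \frac{34}{9}$ ($h{\left(I,V \right)} = -2 + \frac{\frac{1}{1 - 4} - 5}{3} = -2 + \frac{\frac{1}{-3} - 5}{3} = -2 + \frac{- \frac{1}{3} - 5}{3} = -2 + \frac{1}{3} \left(- \frac{16}{3}\right) = -2 - \frac{16}{9} = - \frac{34}{9}$)
$t = \frac{2}{9}$ ($t = - \frac{34}{9} + 1 \cdot 4 = - \frac{34}{9} + 4 = \frac{2}{9} \approx 0.22222$)
$\left(d{\left(H,-5 \right)} + t\right) \left(9 - -18\right) = \left(-6 + \frac{2}{9}\right) \left(9 - -18\right) = - \frac{52 \left(9 + 18\right)}{9} = \left(- \frac{52}{9}\right) 27 = -156$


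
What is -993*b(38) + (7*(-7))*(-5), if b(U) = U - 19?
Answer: -18622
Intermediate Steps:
b(U) = -19 + U
-993*b(38) + (7*(-7))*(-5) = -993*(-19 + 38) + (7*(-7))*(-5) = -993*19 - 49*(-5) = -18867 + 245 = -18622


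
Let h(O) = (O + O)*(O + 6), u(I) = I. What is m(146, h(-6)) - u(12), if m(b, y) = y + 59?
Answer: 47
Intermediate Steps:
h(O) = 2*O*(6 + O) (h(O) = (2*O)*(6 + O) = 2*O*(6 + O))
m(b, y) = 59 + y
m(146, h(-6)) - u(12) = (59 + 2*(-6)*(6 - 6)) - 1*12 = (59 + 2*(-6)*0) - 12 = (59 + 0) - 12 = 59 - 12 = 47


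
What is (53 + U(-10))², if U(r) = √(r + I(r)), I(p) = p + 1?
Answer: (53 + I*√19)² ≈ 2790.0 + 462.04*I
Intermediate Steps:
I(p) = 1 + p
U(r) = √(1 + 2*r) (U(r) = √(r + (1 + r)) = √(1 + 2*r))
(53 + U(-10))² = (53 + √(1 + 2*(-10)))² = (53 + √(1 - 20))² = (53 + √(-19))² = (53 + I*√19)²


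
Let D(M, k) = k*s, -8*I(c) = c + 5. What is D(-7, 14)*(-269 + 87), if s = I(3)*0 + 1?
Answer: -2548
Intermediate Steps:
I(c) = -5/8 - c/8 (I(c) = -(c + 5)/8 = -(5 + c)/8 = -5/8 - c/8)
s = 1 (s = (-5/8 - ⅛*3)*0 + 1 = (-5/8 - 3/8)*0 + 1 = -1*0 + 1 = 0 + 1 = 1)
D(M, k) = k (D(M, k) = k*1 = k)
D(-7, 14)*(-269 + 87) = 14*(-269 + 87) = 14*(-182) = -2548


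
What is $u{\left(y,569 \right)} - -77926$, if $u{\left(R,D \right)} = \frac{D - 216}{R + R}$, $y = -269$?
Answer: $\frac{41923835}{538} \approx 77925.0$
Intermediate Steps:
$u{\left(R,D \right)} = \frac{-216 + D}{2 R}$
$u{\left(y,569 \right)} - -77926 = \frac{-216 + 569}{2 \left(-269\right)} - -77926 = \frac{1}{2} \left(- \frac{1}{269}\right) 353 + 77926 = - \frac{353}{538} + 77926 = \frac{41923835}{538}$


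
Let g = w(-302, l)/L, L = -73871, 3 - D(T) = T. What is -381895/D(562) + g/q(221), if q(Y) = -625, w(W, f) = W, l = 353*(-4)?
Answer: 17631853296807/25808680625 ≈ 683.18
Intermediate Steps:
l = -1412
D(T) = 3 - T
g = 302/73871 (g = -302/(-73871) = -302*(-1/73871) = 302/73871 ≈ 0.0040882)
-381895/D(562) + g/q(221) = -381895/(3 - 1*562) + (302/73871)/(-625) = -381895/(3 - 562) + (302/73871)*(-1/625) = -381895/(-559) - 302/46169375 = -381895*(-1/559) - 302/46169375 = 381895/559 - 302/46169375 = 17631853296807/25808680625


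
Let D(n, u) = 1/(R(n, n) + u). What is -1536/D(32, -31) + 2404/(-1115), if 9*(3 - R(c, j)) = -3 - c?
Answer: 123873748/3345 ≈ 37033.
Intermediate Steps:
R(c, j) = 10/3 + c/9 (R(c, j) = 3 - (-3 - c)/9 = 3 + (⅓ + c/9) = 10/3 + c/9)
D(n, u) = 1/(10/3 + u + n/9) (D(n, u) = 1/((10/3 + n/9) + u) = 1/(10/3 + u + n/9))
-1536/D(32, -31) + 2404/(-1115) = -1536/(9/(30 + 32 + 9*(-31))) + 2404/(-1115) = -1536/(9/(30 + 32 - 279)) + 2404*(-1/1115) = -1536/(9/(-217)) - 2404/1115 = -1536/(9*(-1/217)) - 2404/1115 = -1536/(-9/217) - 2404/1115 = -1536*(-217/9) - 2404/1115 = 111104/3 - 2404/1115 = 123873748/3345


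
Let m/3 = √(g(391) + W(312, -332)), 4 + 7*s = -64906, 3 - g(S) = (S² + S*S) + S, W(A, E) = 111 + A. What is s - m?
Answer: -64910/7 - 3*I*√305727 ≈ -9272.9 - 1658.8*I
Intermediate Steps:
g(S) = 3 - S - 2*S² (g(S) = 3 - ((S² + S*S) + S) = 3 - ((S² + S²) + S) = 3 - (2*S² + S) = 3 - (S + 2*S²) = 3 + (-S - 2*S²) = 3 - S - 2*S²)
s = -64910/7 (s = -4/7 + (⅐)*(-64906) = -4/7 - 64906/7 = -64910/7 ≈ -9272.9)
m = 3*I*√305727 (m = 3*√((3 - 1*391 - 2*391²) + (111 + 312)) = 3*√((3 - 391 - 2*152881) + 423) = 3*√((3 - 391 - 305762) + 423) = 3*√(-306150 + 423) = 3*√(-305727) = 3*(I*√305727) = 3*I*√305727 ≈ 1658.8*I)
s - m = -64910/7 - 3*I*√305727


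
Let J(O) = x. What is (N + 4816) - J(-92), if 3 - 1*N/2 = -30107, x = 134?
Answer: 64902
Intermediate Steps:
N = 60220 (N = 6 - 2*(-30107) = 6 + 60214 = 60220)
J(O) = 134
(N + 4816) - J(-92) = (60220 + 4816) - 1*134 = 65036 - 134 = 64902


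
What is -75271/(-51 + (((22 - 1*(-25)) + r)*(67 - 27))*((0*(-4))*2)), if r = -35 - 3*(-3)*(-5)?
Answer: 75271/51 ≈ 1475.9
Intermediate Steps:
r = -80 (r = -35 + 9*(-5) = -35 - 45 = -80)
-75271/(-51 + (((22 - 1*(-25)) + r)*(67 - 27))*((0*(-4))*2)) = -75271/(-51 + (((22 - 1*(-25)) - 80)*(67 - 27))*((0*(-4))*2)) = -75271/(-51 + (((22 + 25) - 80)*40)*(0*2)) = -75271/(-51 + ((47 - 80)*40)*0) = -75271/(-51 - 33*40*0) = -75271/(-51 - 1320*0) = -75271/(-51 + 0) = -75271/(-51) = -75271*(-1/51) = 75271/51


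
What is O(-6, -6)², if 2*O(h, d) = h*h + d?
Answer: 225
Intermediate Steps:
O(h, d) = d/2 + h²/2 (O(h, d) = (h*h + d)/2 = (h² + d)/2 = (d + h²)/2 = d/2 + h²/2)
O(-6, -6)² = ((½)*(-6) + (½)*(-6)²)² = (-3 + (½)*36)² = (-3 + 18)² = 15² = 225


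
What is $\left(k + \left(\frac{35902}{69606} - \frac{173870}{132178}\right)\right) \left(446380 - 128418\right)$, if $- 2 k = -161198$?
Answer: $\frac{58944926013340542454}{2300095467} \approx 2.5627 \cdot 10^{10}$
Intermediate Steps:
$k = 80599$ ($k = \left(- \frac{1}{2}\right) \left(-161198\right) = 80599$)
$\left(k + \left(\frac{35902}{69606} - \frac{173870}{132178}\right)\right) \left(446380 - 128418\right) = \left(80599 + \left(\frac{35902}{69606} - \frac{173870}{132178}\right)\right) \left(446380 - 128418\right) = \left(80599 + \left(35902 \cdot \frac{1}{69606} - \frac{86935}{66089}\right)\right) 317962 = \left(80599 + \left(\frac{17951}{34803} - \frac{86935}{66089}\right)\right) 317962 = \left(80599 - \frac{1839235166}{2300095467}\right) 317962 = \frac{185383555309567}{2300095467} \cdot 317962 = \frac{58944926013340542454}{2300095467}$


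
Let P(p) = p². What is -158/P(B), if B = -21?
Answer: -158/441 ≈ -0.35828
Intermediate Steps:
-158/P(B) = -158/((-21)²) = -158/441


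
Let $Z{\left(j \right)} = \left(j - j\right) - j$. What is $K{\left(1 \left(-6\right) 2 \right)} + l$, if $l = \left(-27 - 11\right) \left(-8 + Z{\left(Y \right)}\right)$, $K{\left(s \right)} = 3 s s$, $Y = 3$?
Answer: $850$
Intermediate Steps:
$K{\left(s \right)} = 3 s^{2}$
$Z{\left(j \right)} = - j$ ($Z{\left(j \right)} = 0 - j = - j$)
$l = 418$ ($l = \left(-27 - 11\right) \left(-8 - 3\right) = \left(-38\right) \left(-11\right) = 418$)
$K{\left(1 \left(-6\right) 2 \right)} + l = 3 \left(1 \left(-6\right) 2\right)^{2} + 418 = 3 \left(\left(-6\right) 2\right)^{2} + 418 = 3 \left(-12\right)^{2} + 418 = 3 \cdot 144 + 418 = 432 + 418 = 850$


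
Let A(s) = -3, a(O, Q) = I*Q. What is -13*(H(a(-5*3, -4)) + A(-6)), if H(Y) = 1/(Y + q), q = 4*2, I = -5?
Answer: 1079/28 ≈ 38.536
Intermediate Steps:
a(O, Q) = -5*Q
q = 8
H(Y) = 1/(8 + Y) (H(Y) = 1/(Y + 8) = 1/(8 + Y))
-13*(H(a(-5*3, -4)) + A(-6)) = -13*(1/(8 - 5*(-4)) - 3) = -13*(1/(8 + 20) - 3) = -13*(1/28 - 3) = -13*(-83/28) = 1079/28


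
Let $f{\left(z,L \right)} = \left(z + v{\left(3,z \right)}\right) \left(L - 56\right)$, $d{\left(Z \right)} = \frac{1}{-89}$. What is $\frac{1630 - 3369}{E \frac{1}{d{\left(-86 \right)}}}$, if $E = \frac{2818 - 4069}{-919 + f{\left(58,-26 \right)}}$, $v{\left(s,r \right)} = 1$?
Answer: $\frac{3337141}{37113} \approx 89.918$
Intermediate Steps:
$d{\left(Z \right)} = - \frac{1}{89}$
$f{\left(z,L \right)} = \left(1 + z\right) \left(-56 + L\right)$ ($f{\left(z,L \right)} = \left(z + 1\right) \left(L - 56\right) = \left(1 + z\right) \left(-56 + L\right)$)
$E = \frac{417}{1919}$ ($E = \frac{2818 - 4069}{-919 - 4838} = - \frac{1251}{-919 - 4838} = - \frac{1251}{-5757} = \left(-1251\right) \left(- \frac{1}{5757}\right) = \frac{417}{1919} \approx 0.2173$)
$\frac{1630 - 3369}{E \frac{1}{d{\left(-86 \right)}}} = \frac{1630 - 3369}{\frac{417}{1919} \frac{1}{- \frac{1}{89}}} = - \frac{1739}{\frac{417}{1919} \left(-89\right)} = - \frac{1739}{- \frac{37113}{1919}} = \left(-1739\right) \left(- \frac{1919}{37113}\right) = \frac{3337141}{37113}$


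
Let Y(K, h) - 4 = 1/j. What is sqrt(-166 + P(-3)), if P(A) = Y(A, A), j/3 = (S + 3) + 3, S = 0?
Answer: I*sqrt(5830)/6 ≈ 12.726*I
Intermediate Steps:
j = 18 (j = 3*((0 + 3) + 3) = 3*(3 + 3) = 3*6 = 18)
Y(K, h) = 73/18 (Y(K, h) = 4 + 1/18 = 73/18)
P(A) = 73/18
sqrt(-166 + P(-3)) = sqrt(-166 + 73/18) = sqrt(-2915/18) = I*sqrt(5830)/6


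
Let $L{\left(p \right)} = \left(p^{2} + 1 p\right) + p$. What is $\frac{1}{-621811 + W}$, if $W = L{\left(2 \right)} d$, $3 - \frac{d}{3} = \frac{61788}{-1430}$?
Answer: $- \frac{715}{443801929} \approx -1.6111 \cdot 10^{-6}$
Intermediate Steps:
$L{\left(p \right)} = p^{2} + 2 p$ ($L{\left(p \right)} = \left(p^{2} + p\right) + p = \left(p + p^{2}\right) + p = p^{2} + 2 p$)
$d = \frac{99117}{715}$ ($d = 9 - 3 \frac{61788}{-1430} = 9 - 3 \cdot 61788 \left(- \frac{1}{1430}\right) = 9 - - \frac{92682}{715} = 9 + \frac{92682}{715} = \frac{99117}{715} \approx 138.63$)
$W = \frac{792936}{715}$ ($W = 2 \left(2 + 2\right) \frac{99117}{715} = 2 \cdot 4 \cdot \frac{99117}{715} = 8 \cdot \frac{99117}{715} = \frac{792936}{715} \approx 1109.0$)
$\frac{1}{-621811 + W} = \frac{1}{-621811 + \frac{792936}{715}} = \frac{1}{- \frac{443801929}{715}} = - \frac{715}{443801929}$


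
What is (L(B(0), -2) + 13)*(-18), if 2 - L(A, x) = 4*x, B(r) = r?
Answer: -414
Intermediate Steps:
L(A, x) = 2 - 4*x
(L(B(0), -2) + 13)*(-18) = ((2 - 4*(-2)) + 13)*(-18) = ((2 + 8) + 13)*(-18) = (10 + 13)*(-18) = 23*(-18) = -414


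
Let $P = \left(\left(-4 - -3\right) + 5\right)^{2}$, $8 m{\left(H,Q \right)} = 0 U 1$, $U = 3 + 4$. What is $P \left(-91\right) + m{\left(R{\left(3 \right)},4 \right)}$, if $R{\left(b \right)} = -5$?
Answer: $-1456$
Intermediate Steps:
$U = 7$
$m{\left(H,Q \right)} = 0$ ($m{\left(H,Q \right)} = \frac{0 \cdot 7 \cdot 1}{8} = \frac{0 \cdot 1}{8} = \frac{1}{8} \cdot 0 = 0$)
$P = 16$ ($P = \left(\left(-4 + 3\right) + 5\right)^{2} = \left(-1 + 5\right)^{2} = 4^{2} = 16$)
$P \left(-91\right) + m{\left(R{\left(3 \right)},4 \right)} = 16 \left(-91\right) + 0 = -1456 + 0 = -1456$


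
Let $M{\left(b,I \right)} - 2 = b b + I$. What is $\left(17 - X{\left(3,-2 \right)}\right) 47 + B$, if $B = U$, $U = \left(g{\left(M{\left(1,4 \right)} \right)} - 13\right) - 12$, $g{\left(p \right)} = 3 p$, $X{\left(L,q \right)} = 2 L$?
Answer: $513$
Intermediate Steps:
$M{\left(b,I \right)} = 2 + I + b^{2}$ ($M{\left(b,I \right)} = 2 + \left(b b + I\right) = 2 + \left(b^{2} + I\right) = 2 + \left(I + b^{2}\right) = 2 + I + b^{2}$)
$U = -4$ ($U = \left(3 \left(2 + 4 + 1^{2}\right) - 13\right) - 12 = \left(3 \left(2 + 4 + 1\right) - 13\right) - 12 = \left(3 \cdot 7 - 13\right) - 12 = \left(21 - 13\right) - 12 = 8 - 12 = -4$)
$B = -4$
$\left(17 - X{\left(3,-2 \right)}\right) 47 + B = \left(17 - 2 \cdot 3\right) 47 - 4 = \left(17 - 6\right) 47 - 4 = 11 \cdot 47 - 4 = 517 - 4 = 513$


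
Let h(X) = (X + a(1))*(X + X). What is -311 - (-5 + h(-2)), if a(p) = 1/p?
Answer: -310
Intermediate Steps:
h(X) = 2*X*(1 + X) (h(X) = (X + 1/1)*(X + X) = (X + 1)*(2*X) = (1 + X)*(2*X) = 2*X*(1 + X))
-311 - (-5 + h(-2)) = -311 - (-5 + 2*(-2)*(1 - 2)) = -311 - (-5 + 2*(-2)*(-1)) = -311 - (-5 + 4) = -311 - (-1) = -311 - 1*(-1) = -311 + 1 = -310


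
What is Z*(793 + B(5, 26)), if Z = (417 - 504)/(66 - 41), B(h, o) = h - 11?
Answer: -68469/25 ≈ -2738.8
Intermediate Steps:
B(h, o) = -11 + h
Z = -87/25 ≈ -3.4800
Z*(793 + B(5, 26)) = -87*(793 + (-11 + 5))/25 = -87*(793 - 6)/25 = -87/25*787 = -68469/25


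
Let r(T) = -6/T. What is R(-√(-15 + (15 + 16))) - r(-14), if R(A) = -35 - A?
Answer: -220/7 ≈ -31.429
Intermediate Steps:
R(-√(-15 + (15 + 16))) - r(-14) = (-35 - (-1)*√(-15 + (15 + 16))) - (-6)/(-14) = (-35 - (-1)*√(-15 + 31)) - (-6)*(-1)/14 = (-35 - (-1)*√16) - 1*3/7 = (-35 - (-1)*4) - 3/7 = (-35 - 1*(-4)) - 3/7 = (-35 + 4) - 3/7 = -31 - 3/7 = -220/7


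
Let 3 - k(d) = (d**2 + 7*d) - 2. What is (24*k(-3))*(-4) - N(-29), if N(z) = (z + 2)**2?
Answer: -2361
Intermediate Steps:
k(d) = 5 - d**2 - 7*d (k(d) = 3 - ((d**2 + 7*d) - 2) = 3 - (-2 + d**2 + 7*d) = 3 + (2 - d**2 - 7*d) = 5 - d**2 - 7*d)
N(z) = (2 + z)**2
(24*k(-3))*(-4) - N(-29) = (24*(5 - 1*(-3)**2 - 7*(-3)))*(-4) - (2 - 29)**2 = (24*(5 - 1*9 + 21))*(-4) - 1*(-27)**2 = (24*(5 - 9 + 21))*(-4) - 1*729 = (24*17)*(-4) - 729 = 408*(-4) - 729 = -1632 - 729 = -2361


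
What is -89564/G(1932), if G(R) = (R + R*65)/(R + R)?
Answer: -89564/33 ≈ -2714.1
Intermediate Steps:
G(R) = 33 (G(R) = (R + 65*R)/((2*R)) = (66*R)*(1/(2*R)) = 33)
-89564/G(1932) = -89564/33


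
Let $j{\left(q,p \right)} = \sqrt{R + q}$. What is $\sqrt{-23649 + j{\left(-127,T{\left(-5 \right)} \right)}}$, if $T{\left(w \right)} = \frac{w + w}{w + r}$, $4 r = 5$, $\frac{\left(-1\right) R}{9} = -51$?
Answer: $\sqrt{-23649 + 2 \sqrt{83}} \approx 153.72 i$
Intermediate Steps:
$R = 459$ ($R = \left(-9\right) \left(-51\right) = 459$)
$r = \frac{5}{4}$ ($r = \frac{1}{4} \cdot 5 = \frac{5}{4} \approx 1.25$)
$T{\left(w \right)} = \frac{2 w}{\frac{5}{4} + w}$ ($T{\left(w \right)} = \frac{w + w}{w + \frac{5}{4}} = \frac{2 w}{\frac{5}{4} + w}$)
$j{\left(q,p \right)} = \sqrt{459 + q}$
$\sqrt{-23649 + j{\left(-127,T{\left(-5 \right)} \right)}} = \sqrt{-23649 + \sqrt{459 - 127}} = \sqrt{-23649 + \sqrt{332}} = \sqrt{-23649 + 2 \sqrt{83}}$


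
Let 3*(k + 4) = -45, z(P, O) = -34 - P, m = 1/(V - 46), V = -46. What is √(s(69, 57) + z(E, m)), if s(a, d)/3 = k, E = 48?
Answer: I*√139 ≈ 11.79*I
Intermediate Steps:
m = -1/92 (m = 1/(-46 - 46) = 1/(-92) = -1/92 ≈ -0.010870)
k = -19 (k = -4 + (⅓)*(-45) = -4 - 15 = -19)
s(a, d) = -57 (s(a, d) = 3*(-19) = -57)
√(s(69, 57) + z(E, m)) = √(-57 + (-34 - 1*48)) = √(-57 + (-34 - 48)) = √(-57 - 82) = √(-139) = I*√139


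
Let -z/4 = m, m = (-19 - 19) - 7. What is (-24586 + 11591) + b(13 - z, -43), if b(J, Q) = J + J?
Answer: -13329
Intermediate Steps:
m = -45 (m = -38 - 7 = -45)
z = 180 (z = -4*(-45) = 180)
b(J, Q) = 2*J
(-24586 + 11591) + b(13 - z, -43) = (-24586 + 11591) + 2*(13 - 1*180) = -12995 + 2*(13 - 180) = -12995 + 2*(-167) = -12995 - 334 = -13329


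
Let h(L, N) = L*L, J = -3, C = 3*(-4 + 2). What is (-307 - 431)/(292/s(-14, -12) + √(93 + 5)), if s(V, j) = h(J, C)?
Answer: -23652/943 + 5103*√2/943 ≈ -17.429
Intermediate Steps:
C = -6 (C = 3*(-2) = -6)
h(L, N) = L²
s(V, j) = 9 (s(V, j) = (-3)² = 9)
(-307 - 431)/(292/s(-14, -12) + √(93 + 5)) = (-307 - 431)/(292/9 + √(93 + 5)) = -738/(292*(⅑) + √98) = -738/(292/9 + 7*√2)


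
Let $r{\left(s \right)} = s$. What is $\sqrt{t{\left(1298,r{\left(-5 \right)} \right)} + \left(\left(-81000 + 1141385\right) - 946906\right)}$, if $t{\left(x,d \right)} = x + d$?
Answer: $2 \sqrt{28693} \approx 338.78$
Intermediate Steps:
$t{\left(x,d \right)} = d + x$
$\sqrt{t{\left(1298,r{\left(-5 \right)} \right)} + \left(\left(-81000 + 1141385\right) - 946906\right)} = \sqrt{\left(-5 + 1298\right) + \left(\left(-81000 + 1141385\right) - 946906\right)} = \sqrt{1293 + \left(1060385 - 946906\right)} = \sqrt{1293 + 113479} = \sqrt{114772} = 2 \sqrt{28693}$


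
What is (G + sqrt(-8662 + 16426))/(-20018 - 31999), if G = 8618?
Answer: -8618/52017 - 2*sqrt(1941)/52017 ≈ -0.16737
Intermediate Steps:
(G + sqrt(-8662 + 16426))/(-20018 - 31999) = (8618 + sqrt(-8662 + 16426))/(-20018 - 31999) = (8618 + sqrt(7764))/(-52017) = (8618 + 2*sqrt(1941))*(-1/52017) = -8618/52017 - 2*sqrt(1941)/52017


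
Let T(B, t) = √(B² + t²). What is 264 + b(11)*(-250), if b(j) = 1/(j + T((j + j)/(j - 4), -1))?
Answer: 644897/2698 + 875*√533/2698 ≈ 246.52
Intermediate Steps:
b(j) = 1/(j + √(1 + 4*j²/(-4 + j)²)) (b(j) = 1/(j + √(((j + j)/(j - 4))² + (-1)²)) = 1/(j + √(((2*j)/(-4 + j))² + 1)) = 1/(j + √((2*j/(-4 + j))² + 1)) = 1/(j + √(4*j²/(-4 + j)² + 1)) = 1/(j + √(1 + 4*j²/(-4 + j)²)))
264 + b(11)*(-250) = 264 - 250/(11 + √(1 + 4*11²/(-4 + 11)²)) = 264 - 250/(11 + √(1 + 4*121/7²)) = 264 - 250/(11 + √(1 + 4*121*(1/49))) = 264 - 250/(11 + √(1 + 484/49)) = 264 - 250/(11 + √(533/49)) = 264 - 250/(11 + √533/7)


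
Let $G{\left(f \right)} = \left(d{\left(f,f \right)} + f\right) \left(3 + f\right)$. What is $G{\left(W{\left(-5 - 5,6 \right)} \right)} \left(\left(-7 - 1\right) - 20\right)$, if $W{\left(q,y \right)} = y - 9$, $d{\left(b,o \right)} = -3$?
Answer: $0$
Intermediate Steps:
$W{\left(q,y \right)} = -9 + y$ ($W{\left(q,y \right)} = y - 9 = -9 + y$)
$G{\left(f \right)} = \left(-3 + f\right) \left(3 + f\right)$
$G{\left(W{\left(-5 - 5,6 \right)} \right)} \left(\left(-7 - 1\right) - 20\right) = \left(-9 + \left(-9 + 6\right)^{2}\right) \left(\left(-7 - 1\right) - 20\right) = \left(-9 + \left(-3\right)^{2}\right) \left(-8 - 20\right) = \left(-9 + 9\right) \left(-28\right) = 0 \left(-28\right) = 0$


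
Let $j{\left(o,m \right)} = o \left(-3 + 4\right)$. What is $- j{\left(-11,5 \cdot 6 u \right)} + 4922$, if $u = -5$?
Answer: $4933$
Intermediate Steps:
$j{\left(o,m \right)} = o$ ($j{\left(o,m \right)} = o 1 = o$)
$- j{\left(-11,5 \cdot 6 u \right)} + 4922 = \left(-1\right) \left(-11\right) + 4922 = 11 + 4922 = 4933$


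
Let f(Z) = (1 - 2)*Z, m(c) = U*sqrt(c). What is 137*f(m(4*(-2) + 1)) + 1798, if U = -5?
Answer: 1798 + 685*I*sqrt(7) ≈ 1798.0 + 1812.3*I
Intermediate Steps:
m(c) = -5*sqrt(c)
f(Z) = -Z
137*f(m(4*(-2) + 1)) + 1798 = 137*(-(-5)*sqrt(4*(-2) + 1)) + 1798 = 137*(-(-5)*sqrt(-8 + 1)) + 1798 = 137*(-(-5)*sqrt(-7)) + 1798 = 137*(-(-5)*I*sqrt(7)) + 1798 = 137*(5*I*sqrt(7)) + 1798 = 685*I*sqrt(7) + 1798 = 1798 + 685*I*sqrt(7)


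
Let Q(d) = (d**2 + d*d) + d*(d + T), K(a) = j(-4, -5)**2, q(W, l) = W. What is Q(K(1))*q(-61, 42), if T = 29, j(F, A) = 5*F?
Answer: -29987600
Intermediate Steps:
K(a) = 400 (K(a) = (5*(-4))**2 = (-20)**2 = 400)
Q(d) = 2*d**2 + d*(29 + d) (Q(d) = (d**2 + d*d) + d*(d + 29) = (d**2 + d**2) + d*(29 + d) = 2*d**2 + d*(29 + d))
Q(K(1))*q(-61, 42) = (400*(29 + 3*400))*(-61) = (400*(29 + 1200))*(-61) = (400*1229)*(-61) = 491600*(-61) = -29987600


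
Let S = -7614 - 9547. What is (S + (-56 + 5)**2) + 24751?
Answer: 10191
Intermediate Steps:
S = -17161
(S + (-56 + 5)**2) + 24751 = (-17161 + (-56 + 5)**2) + 24751 = (-17161 + (-51)**2) + 24751 = (-17161 + 2601) + 24751 = -14560 + 24751 = 10191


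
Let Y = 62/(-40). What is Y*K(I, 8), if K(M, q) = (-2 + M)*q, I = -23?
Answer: 310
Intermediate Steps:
K(M, q) = q*(-2 + M)
Y = -31/20 (Y = 62*(-1/40) = -31/20 ≈ -1.5500)
Y*K(I, 8) = -62*(-2 - 23)/5 = -62*(-25)/5 = -31/20*(-200) = 310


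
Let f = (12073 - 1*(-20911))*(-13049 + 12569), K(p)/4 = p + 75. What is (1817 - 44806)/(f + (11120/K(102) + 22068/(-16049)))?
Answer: 122117691597/44974403241176 ≈ 0.0027153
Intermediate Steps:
K(p) = 300 + 4*p (K(p) = 4*(p + 75) = 4*(75 + p) = 300 + 4*p)
f = -15832320 (f = (12073 + 20911)*(-480) = 32984*(-480) = -15832320)
(1817 - 44806)/(f + (11120/K(102) + 22068/(-16049))) = (1817 - 44806)/(-15832320 + (11120/(300 + 4*102) + 22068/(-16049))) = -42989/(-15832320 + (11120/(300 + 408) + 22068*(-1/16049))) = -42989/(-15832320 + (11120/708 - 22068/16049)) = -42989/(-15832320 + (11120*(1/708) - 22068/16049)) = -42989/(-15832320 + (2780/177 - 22068/16049)) = -42989/(-15832320 + 40710184/2840673) = -42989/(-44974403241176/2840673) = -42989*(-2840673/44974403241176) = 122117691597/44974403241176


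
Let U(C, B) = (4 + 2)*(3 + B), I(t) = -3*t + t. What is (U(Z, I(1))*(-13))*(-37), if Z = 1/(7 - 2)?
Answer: 2886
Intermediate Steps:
I(t) = -2*t
Z = 1/5 ≈ 0.20000
U(C, B) = 18 + 6*B (U(C, B) = 6*(3 + B) = 18 + 6*B)
(U(Z, I(1))*(-13))*(-37) = ((18 + 6*(-2*1))*(-13))*(-37) = ((18 + 6*(-2))*(-13))*(-37) = ((18 - 12)*(-13))*(-37) = (6*(-13))*(-37) = -78*(-37) = 2886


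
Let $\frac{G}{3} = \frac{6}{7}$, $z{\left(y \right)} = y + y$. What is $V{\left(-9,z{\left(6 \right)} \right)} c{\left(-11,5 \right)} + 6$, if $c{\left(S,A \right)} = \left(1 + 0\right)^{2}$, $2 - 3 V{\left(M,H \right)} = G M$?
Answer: $\frac{302}{21} \approx 14.381$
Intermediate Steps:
$z{\left(y \right)} = 2 y$
$G = \frac{18}{7}$ ($G = 3 \cdot \frac{6}{7} = \frac{18}{7} \approx 2.5714$)
$V{\left(M,H \right)} = \frac{2}{3} - \frac{6 M}{7}$ ($V{\left(M,H \right)} = \frac{2}{3} - \frac{\frac{18}{7} M}{3} = \frac{2}{3} - \frac{6 M}{7}$)
$c{\left(S,A \right)} = 1$ ($c{\left(S,A \right)} = 1^{2} = 1$)
$V{\left(-9,z{\left(6 \right)} \right)} c{\left(-11,5 \right)} + 6 = \left(\frac{2}{3} - - \frac{54}{7}\right) 1 + 6 = \left(\frac{2}{3} + \frac{54}{7}\right) 1 + 6 = \frac{176}{21} \cdot 1 + 6 = \frac{176}{21} + 6 = \frac{302}{21}$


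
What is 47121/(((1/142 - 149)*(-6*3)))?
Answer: 1115197/63471 ≈ 17.570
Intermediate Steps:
47121/(((1/142 - 149)*(-6*3))) = 47121/(((1/142 - 149)*(-18))) = 47121/((-21157/142*(-18))) = 47121/(190413/71) = 47121*(71/190413) = 1115197/63471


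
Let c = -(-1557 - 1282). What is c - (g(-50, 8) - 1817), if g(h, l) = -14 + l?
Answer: 4662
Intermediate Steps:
c = 2839 (c = -1*(-2839) = 2839)
c - (g(-50, 8) - 1817) = 2839 - ((-14 + 8) - 1817) = 2839 - (-6 - 1817) = 2839 - 1*(-1823) = 2839 + 1823 = 4662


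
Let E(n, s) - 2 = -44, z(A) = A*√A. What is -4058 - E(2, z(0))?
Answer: -4016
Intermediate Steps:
z(A) = A^(3/2)
E(n, s) = -42 (E(n, s) = 2 - 44 = -42)
-4058 - E(2, z(0)) = -4058 - 1*(-42) = -4058 + 42 = -4016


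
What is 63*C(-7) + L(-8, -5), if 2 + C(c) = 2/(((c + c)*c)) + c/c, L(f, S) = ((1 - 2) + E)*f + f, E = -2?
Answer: -320/7 ≈ -45.714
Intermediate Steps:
L(f, S) = -2*f (L(f, S) = ((1 - 2) - 2)*f + f = (-1 - 2)*f + f = -3*f + f = -2*f)
C(c) = -1 + c⁻² (C(c) = -2 + (2/(((c + c)*c)) + c/c) = -2 + (2/(((2*c)*c)) + 1) = -2 + (2/((2*c²)) + 1) = -2 + (2*(1/(2*c²)) + 1) = -2 + (c⁻² + 1) = -2 + (1 + c⁻²) = -1 + c⁻²)
63*C(-7) + L(-8, -5) = 63*(-1 + (-7)⁻²) - 2*(-8) = 63*(-1 + 1/49) + 16 = 63*(-48/49) + 16 = -432/7 + 16 = -320/7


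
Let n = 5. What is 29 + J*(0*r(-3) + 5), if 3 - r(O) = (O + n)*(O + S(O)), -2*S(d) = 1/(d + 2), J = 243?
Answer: 1244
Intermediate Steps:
S(d) = -1/(2*(2 + d)) (S(d) = -1/(2*(d + 2)) = -1/(2*(2 + d)))
r(O) = 3 - (5 + O)*(O - 1/(4 + 2*O)) (r(O) = 3 - (O + 5)*(O - 1/(4 + 2*O)) = 3 - (5 + O)*(O - 1/(4 + 2*O)))
29 + J*(0*r(-3) + 5) = 29 + 243*(0*((17 - 14*(-3)² - 13*(-3) - 2*(-3)³)/(2*(2 - 3))) + 5) = 29 + 243*(0*((½)*(17 - 14*9 + 39 - 2*(-27))/(-1)) + 5) = 29 + 243*(0*((½)*(-1)*(17 - 126 + 39 + 54)) + 5) = 29 + 243*(0*((½)*(-1)*(-16)) + 5) = 29 + 243*(0*8 + 5) = 29 + 243*(0 + 5) = 29 + 243*5 = 29 + 1215 = 1244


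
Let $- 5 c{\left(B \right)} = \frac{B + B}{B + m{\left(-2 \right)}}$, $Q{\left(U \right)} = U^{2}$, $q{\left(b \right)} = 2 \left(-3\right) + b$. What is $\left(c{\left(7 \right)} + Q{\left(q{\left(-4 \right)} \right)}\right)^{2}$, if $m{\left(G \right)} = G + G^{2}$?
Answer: $\frac{20124196}{2025} \approx 9937.9$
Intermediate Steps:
$q{\left(b \right)} = -6 + b$
$c{\left(B \right)} = - \frac{2 B}{5 \left(2 + B\right)}$ ($c{\left(B \right)} = - \frac{\left(B + B\right) \frac{1}{B - 2 \left(1 - 2\right)}}{5} = - \frac{2 B \frac{1}{B - -2}}{5} = - \frac{2 B \frac{1}{B + 2}}{5} = - \frac{2 B \frac{1}{2 + B}}{5} = - \frac{2 B}{5 \left(2 + B\right)}$)
$\left(c{\left(7 \right)} + Q{\left(q{\left(-4 \right)} \right)}\right)^{2} = \left(\left(-2\right) 7 \frac{1}{10 + 5 \cdot 7} + \left(-6 - 4\right)^{2}\right)^{2} = \left(\left(-2\right) 7 \frac{1}{10 + 35} + \left(-10\right)^{2}\right)^{2} = \left(\left(-2\right) 7 \cdot \frac{1}{45} + 100\right)^{2} = \left(- \frac{14}{45} + 100\right)^{2} = \left(\frac{4486}{45}\right)^{2} = \frac{20124196}{2025}$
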